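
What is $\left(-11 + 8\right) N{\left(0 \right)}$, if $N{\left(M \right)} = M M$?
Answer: $0$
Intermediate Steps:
$N{\left(M \right)} = M^{2}$
$\left(-11 + 8\right) N{\left(0 \right)} = \left(-11 + 8\right) 0^{2} = \left(-3\right) 0 = 0$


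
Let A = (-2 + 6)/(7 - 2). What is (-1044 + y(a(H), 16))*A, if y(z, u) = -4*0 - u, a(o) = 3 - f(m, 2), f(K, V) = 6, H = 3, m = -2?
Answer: -848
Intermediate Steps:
a(o) = -3 (a(o) = 3 - 1*6 = 3 - 6 = -3)
y(z, u) = -u (y(z, u) = 0 - u = -u)
A = ⅘ (A = 4/5 = 4*(⅕) = ⅘ ≈ 0.80000)
(-1044 + y(a(H), 16))*A = (-1044 - 1*16)*(⅘) = (-1044 - 16)*(⅘) = -1060*⅘ = -848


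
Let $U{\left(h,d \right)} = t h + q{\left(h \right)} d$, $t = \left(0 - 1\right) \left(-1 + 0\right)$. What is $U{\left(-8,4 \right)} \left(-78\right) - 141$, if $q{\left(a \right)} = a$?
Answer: $2979$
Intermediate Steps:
$t = 1$ ($t = \left(-1\right) \left(-1\right) = 1$)
$U{\left(h,d \right)} = h + d h$ ($U{\left(h,d \right)} = 1 h + h d = h + d h$)
$U{\left(-8,4 \right)} \left(-78\right) - 141 = - 8 \left(1 + 4\right) \left(-78\right) - 141 = \left(-8\right) 5 \left(-78\right) - 141 = \left(-40\right) \left(-78\right) - 141 = 3120 - 141 = 2979$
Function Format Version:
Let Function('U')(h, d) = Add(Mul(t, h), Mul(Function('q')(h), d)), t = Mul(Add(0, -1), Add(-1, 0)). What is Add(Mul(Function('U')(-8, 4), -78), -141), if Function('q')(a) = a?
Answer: 2979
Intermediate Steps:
t = 1 (t = Mul(-1, -1) = 1)
Function('U')(h, d) = Add(h, Mul(d, h)) (Function('U')(h, d) = Add(Mul(1, h), Mul(h, d)) = Add(h, Mul(d, h)))
Add(Mul(Function('U')(-8, 4), -78), -141) = Add(Mul(Mul(-8, Add(1, 4)), -78), -141) = Add(Mul(Mul(-8, 5), -78), -141) = Add(Mul(-40, -78), -141) = Add(3120, -141) = 2979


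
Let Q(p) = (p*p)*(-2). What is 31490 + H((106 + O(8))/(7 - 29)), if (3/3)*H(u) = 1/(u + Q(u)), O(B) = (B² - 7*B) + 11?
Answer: 267664879/8500 ≈ 31490.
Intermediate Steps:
Q(p) = -2*p² (Q(p) = p²*(-2) = -2*p²)
O(B) = 11 + B² - 7*B
H(u) = 1/(u - 2*u²)
31490 + H((106 + O(8))/(7 - 29)) = 31490 - 1/(((106 + (11 + 8² - 7*8))/(7 - 29))*(-1 + 2*((106 + (11 + 8² - 7*8))/(7 - 29)))) = 31490 - 1/(((106 + (11 + 64 - 56))/(-22))*(-1 + 2*((106 + (11 + 64 - 56))/(-22)))) = 31490 - 1/(((106 + 19)*(-1/22))*(-1 + 2*((106 + 19)*(-1/22)))) = 31490 - 1/((125*(-1/22))*(-1 + 2*(125*(-1/22)))) = 31490 - 1/((-125/22)*(-1 + 2*(-125/22))) = 31490 - 1*(-22/125)/(-1 - 125/11) = 31490 - 1*(-22/125)/(-136/11) = 31490 - 1*(-22/125)*(-11/136) = 31490 - 121/8500 = 267664879/8500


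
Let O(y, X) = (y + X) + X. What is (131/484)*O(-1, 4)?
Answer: 917/484 ≈ 1.8946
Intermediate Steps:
O(y, X) = y + 2*X (O(y, X) = (X + y) + X = y + 2*X)
(131/484)*O(-1, 4) = (131/484)*(-1 + 2*4) = (131*(1/484))*(-1 + 8) = (131/484)*7 = 917/484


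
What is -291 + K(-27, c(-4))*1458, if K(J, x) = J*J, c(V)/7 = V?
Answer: 1062591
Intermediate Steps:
c(V) = 7*V
K(J, x) = J²
-291 + K(-27, c(-4))*1458 = -291 + (-27)²*1458 = -291 + 729*1458 = -291 + 1062882 = 1062591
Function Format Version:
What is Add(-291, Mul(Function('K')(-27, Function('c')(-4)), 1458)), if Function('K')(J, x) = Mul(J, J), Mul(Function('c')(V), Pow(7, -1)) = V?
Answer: 1062591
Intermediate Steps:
Function('c')(V) = Mul(7, V)
Function('K')(J, x) = Pow(J, 2)
Add(-291, Mul(Function('K')(-27, Function('c')(-4)), 1458)) = Add(-291, Mul(Pow(-27, 2), 1458)) = Add(-291, Mul(729, 1458)) = Add(-291, 1062882) = 1062591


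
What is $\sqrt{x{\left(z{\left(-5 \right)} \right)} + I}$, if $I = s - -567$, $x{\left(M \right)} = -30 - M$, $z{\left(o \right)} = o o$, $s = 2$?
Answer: $\sqrt{514} \approx 22.672$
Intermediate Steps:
$z{\left(o \right)} = o^{2}$
$I = 569$ ($I = 2 - -567 = 2 + 567 = 569$)
$\sqrt{x{\left(z{\left(-5 \right)} \right)} + I} = \sqrt{\left(-30 - \left(-5\right)^{2}\right) + 569} = \sqrt{\left(-30 - 25\right) + 569} = \sqrt{-55 + 569} = \sqrt{514}$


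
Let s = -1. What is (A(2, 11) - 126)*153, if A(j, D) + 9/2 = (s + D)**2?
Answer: -9333/2 ≈ -4666.5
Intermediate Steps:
A(j, D) = -9/2 + (-1 + D)**2
(A(2, 11) - 126)*153 = ((-9/2 + (-1 + 11)**2) - 126)*153 = ((-9/2 + 10**2) - 126)*153 = ((-9/2 + 100) - 126)*153 = (191/2 - 126)*153 = -61/2*153 = -9333/2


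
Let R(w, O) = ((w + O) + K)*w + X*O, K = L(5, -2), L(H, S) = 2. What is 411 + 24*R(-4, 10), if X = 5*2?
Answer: 2043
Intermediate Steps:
X = 10
K = 2
R(w, O) = 10*O + w*(2 + O + w) (R(w, O) = ((w + O) + 2)*w + 10*O = ((O + w) + 2)*w + 10*O = (2 + O + w)*w + 10*O = w*(2 + O + w) + 10*O = 10*O + w*(2 + O + w))
411 + 24*R(-4, 10) = 411 + 24*((-4)² + 2*(-4) + 10*10 + 10*(-4)) = 411 + 24*(16 - 8 + 100 - 40) = 411 + 24*68 = 411 + 1632 = 2043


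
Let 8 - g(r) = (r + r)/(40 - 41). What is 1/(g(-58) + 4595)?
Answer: 1/4487 ≈ 0.00022287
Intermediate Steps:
g(r) = 8 + 2*r (g(r) = 8 - (r + r)/(40 - 41) = 8 - 2*r/(-1) = 8 - 2*r*(-1) = 8 - (-2)*r = 8 + 2*r)
1/(g(-58) + 4595) = 1/((8 + 2*(-58)) + 4595) = 1/((8 - 116) + 4595) = 1/(-108 + 4595) = 1/4487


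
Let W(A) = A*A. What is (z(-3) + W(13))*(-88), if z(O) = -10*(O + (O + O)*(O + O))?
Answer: 14168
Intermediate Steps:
z(O) = -40*O² - 10*O (z(O) = -10*(O + (2*O)*(2*O)) = -10*(O + 4*O²) = -40*O² - 10*O)
W(A) = A²
(z(-3) + W(13))*(-88) = (-10*(-3)*(1 + 4*(-3)) + 13²)*(-88) = (-10*(-3)*(1 - 12) + 169)*(-88) = (-10*(-3)*(-11) + 169)*(-88) = (-330 + 169)*(-88) = -161*(-88) = 14168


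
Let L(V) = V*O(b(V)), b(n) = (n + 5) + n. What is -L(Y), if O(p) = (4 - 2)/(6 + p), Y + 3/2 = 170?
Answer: -337/348 ≈ -0.96839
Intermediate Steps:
Y = 337/2 (Y = -3/2 + 170 = 337/2 ≈ 168.50)
b(n) = 5 + 2*n (b(n) = (5 + n) + n = 5 + 2*n)
O(p) = 2/(6 + p)
L(V) = 2*V/(11 + 2*V) (L(V) = V*(2/(6 + (5 + 2*V))) = V*(2/(11 + 2*V)) = 2*V/(11 + 2*V))
-L(Y) = -2*337/(2*(11 + 2*(337/2))) = -2*337/(2*(11 + 337)) = -2*337/(2*348) = -1*337/348 = -337/348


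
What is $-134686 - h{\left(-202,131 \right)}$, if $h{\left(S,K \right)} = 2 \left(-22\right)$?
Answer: $-134642$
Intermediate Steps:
$h{\left(S,K \right)} = -44$
$-134686 - h{\left(-202,131 \right)} = -134686 - -44 = -134686 + 44 = -134642$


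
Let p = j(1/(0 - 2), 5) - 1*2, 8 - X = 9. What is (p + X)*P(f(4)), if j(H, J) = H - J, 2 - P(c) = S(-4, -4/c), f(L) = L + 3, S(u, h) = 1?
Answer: -17/2 ≈ -8.5000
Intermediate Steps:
f(L) = 3 + L
P(c) = 1 (P(c) = 2 - 1*1 = 2 - 1 = 1)
X = -1 (X = 8 - 1*9 = 8 - 9 = -1)
p = -15/2 (p = (1/(0 - 2) - 1*5) - 1*2 = (1/(-2) - 5) - 2 = (-½ - 5) - 2 = -11/2 - 2 = -15/2 ≈ -7.5000)
(p + X)*P(f(4)) = (-15/2 - 1)*1 = -17/2*1 = -17/2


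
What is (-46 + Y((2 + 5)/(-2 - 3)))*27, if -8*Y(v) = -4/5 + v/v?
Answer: -49707/40 ≈ -1242.7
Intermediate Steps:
Y(v) = -1/40 (Y(v) = -(-4/5 + v/v)/8 = -(-4*1/5 + 1)/8 = -(-4/5 + 1)/8 = -1/8*1/5 = -1/40)
(-46 + Y((2 + 5)/(-2 - 3)))*27 = (-46 - 1/40)*27 = -1841/40*27 = -49707/40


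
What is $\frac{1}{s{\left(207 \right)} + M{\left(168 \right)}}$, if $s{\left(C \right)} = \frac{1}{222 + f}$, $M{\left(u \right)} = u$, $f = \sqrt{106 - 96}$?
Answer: $\frac{8278254}{1390783969} + \frac{\sqrt{10}}{1390783969} \approx 0.0059522$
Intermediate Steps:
$f = \sqrt{10} \approx 3.1623$
$s{\left(C \right)} = \frac{1}{222 + \sqrt{10}}$
$\frac{1}{s{\left(207 \right)} + M{\left(168 \right)}} = \frac{1}{\left(\frac{111}{24637} - \frac{\sqrt{10}}{49274}\right) + 168} = \frac{1}{\frac{4139127}{24637} - \frac{\sqrt{10}}{49274}}$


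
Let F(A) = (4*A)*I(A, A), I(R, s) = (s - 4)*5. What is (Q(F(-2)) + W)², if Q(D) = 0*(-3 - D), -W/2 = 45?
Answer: 8100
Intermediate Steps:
I(R, s) = -20 + 5*s (I(R, s) = (-4 + s)*5 = -20 + 5*s)
W = -90 (W = -2*45 = -90)
F(A) = 4*A*(-20 + 5*A) (F(A) = (4*A)*(-20 + 5*A) = 4*A*(-20 + 5*A))
Q(D) = 0
(Q(F(-2)) + W)² = (0 - 90)² = (-90)² = 8100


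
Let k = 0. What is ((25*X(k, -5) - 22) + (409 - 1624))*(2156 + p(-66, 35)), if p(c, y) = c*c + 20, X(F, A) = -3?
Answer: -8569984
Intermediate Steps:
p(c, y) = 20 + c² (p(c, y) = c² + 20 = 20 + c²)
((25*X(k, -5) - 22) + (409 - 1624))*(2156 + p(-66, 35)) = ((25*(-3) - 22) + (409 - 1624))*(2156 + (20 + (-66)²)) = ((-75 - 22) - 1215)*(2156 + (20 + 4356)) = (-97 - 1215)*(2156 + 4376) = -1312*6532 = -8569984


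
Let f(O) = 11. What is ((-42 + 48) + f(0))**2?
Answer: 289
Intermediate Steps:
((-42 + 48) + f(0))**2 = ((-42 + 48) + 11)**2 = (6 + 11)**2 = 17**2 = 289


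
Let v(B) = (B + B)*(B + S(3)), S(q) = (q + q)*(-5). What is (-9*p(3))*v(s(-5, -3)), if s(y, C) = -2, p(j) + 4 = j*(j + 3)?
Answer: -16128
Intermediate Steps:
S(q) = -10*q (S(q) = (2*q)*(-5) = -10*q)
p(j) = -4 + j*(3 + j) (p(j) = -4 + j*(j + 3) = -4 + j*(3 + j))
v(B) = 2*B*(-30 + B) (v(B) = (B + B)*(B - 10*3) = (2*B)*(B - 30) = (2*B)*(-30 + B) = 2*B*(-30 + B))
(-9*p(3))*v(s(-5, -3)) = (-9*(-4 + 3² + 3*3))*(2*(-2)*(-30 - 2)) = (-9*(-4 + 9 + 9))*(2*(-2)*(-32)) = -9*14*128 = -126*128 = -16128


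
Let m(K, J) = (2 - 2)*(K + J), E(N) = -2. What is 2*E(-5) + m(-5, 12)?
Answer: -4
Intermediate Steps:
m(K, J) = 0 (m(K, J) = 0*(J + K) = 0)
2*E(-5) + m(-5, 12) = 2*(-2) + 0 = -4 + 0 = -4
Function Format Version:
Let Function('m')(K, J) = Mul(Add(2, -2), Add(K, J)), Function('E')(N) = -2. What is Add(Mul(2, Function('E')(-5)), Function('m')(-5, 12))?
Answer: -4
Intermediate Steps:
Function('m')(K, J) = 0 (Function('m')(K, J) = Mul(0, Add(J, K)) = 0)
Add(Mul(2, Function('E')(-5)), Function('m')(-5, 12)) = Add(Mul(2, -2), 0) = Add(-4, 0) = -4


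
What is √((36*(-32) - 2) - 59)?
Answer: I*√1213 ≈ 34.828*I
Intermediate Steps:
√((36*(-32) - 2) - 59) = √((-1152 - 2) - 59) = √(-1154 - 59) = √(-1213) = I*√1213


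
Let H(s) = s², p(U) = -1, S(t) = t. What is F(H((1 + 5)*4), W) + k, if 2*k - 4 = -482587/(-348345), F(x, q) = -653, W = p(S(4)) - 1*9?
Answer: -453062603/696690 ≈ -650.31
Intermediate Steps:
W = -10 (W = -1 - 1*9 = -1 - 9 = -10)
k = 1875967/696690 (k = 2 + (-482587/(-348345))/2 = 2 + (-482587*(-1/348345))/2 = 2 + (½)*(482587/348345) = 2 + 482587/696690 = 1875967/696690 ≈ 2.6927)
F(H((1 + 5)*4), W) + k = -653 + 1875967/696690 = -453062603/696690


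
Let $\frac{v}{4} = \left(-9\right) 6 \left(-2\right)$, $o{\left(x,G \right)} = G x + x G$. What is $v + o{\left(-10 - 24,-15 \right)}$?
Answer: $1452$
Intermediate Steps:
$o{\left(x,G \right)} = 2 G x$ ($o{\left(x,G \right)} = G x + G x = 2 G x$)
$v = 432$ ($v = 4 \left(-9\right) 6 \left(-2\right) = 4 \left(\left(-54\right) \left(-2\right)\right) = 4 \cdot 108 = 432$)
$v + o{\left(-10 - 24,-15 \right)} = 432 + 2 \left(-15\right) \left(-10 - 24\right) = 432 + 2 \left(-15\right) \left(-34\right) = 432 + 1020 = 1452$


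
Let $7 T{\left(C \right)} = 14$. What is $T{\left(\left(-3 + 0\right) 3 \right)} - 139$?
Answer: $-137$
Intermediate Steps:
$T{\left(C \right)} = 2$ ($T{\left(C \right)} = \frac{1}{7} \cdot 14 = 2$)
$T{\left(\left(-3 + 0\right) 3 \right)} - 139 = 2 - 139 = -137$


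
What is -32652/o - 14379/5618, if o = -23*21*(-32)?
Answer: -16903365/3617992 ≈ -4.6720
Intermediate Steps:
o = 15456 (o = -483*(-32) = 15456)
-32652/o - 14379/5618 = -32652/15456 - 14379/5618 = -32652*1/15456 - 14379*1/5618 = -2721/1288 - 14379/5618 = -16903365/3617992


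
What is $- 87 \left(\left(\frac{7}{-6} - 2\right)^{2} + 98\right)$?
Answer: $- \frac{112781}{12} \approx -9398.4$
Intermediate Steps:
$- 87 \left(\left(\frac{7}{-6} - 2\right)^{2} + 98\right) = - 87 \left(\left(7 \left(- \frac{1}{6}\right) - 2\right)^{2} + 98\right) = - 87 \left(\left(- \frac{7}{6} - 2\right)^{2} + 98\right) = - 87 \left(\left(- \frac{19}{6}\right)^{2} + 98\right) = - 87 \left(\frac{361}{36} + 98\right) = \left(-87\right) \frac{3889}{36} = - \frac{112781}{12}$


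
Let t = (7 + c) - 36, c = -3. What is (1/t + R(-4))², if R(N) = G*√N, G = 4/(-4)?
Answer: -4095/1024 + I/8 ≈ -3.999 + 0.125*I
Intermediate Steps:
t = -32 (t = (7 - 3) - 36 = 4 - 36 = -32)
G = -1 (G = 4*(-¼) = -1)
R(N) = -√N
(1/t + R(-4))² = (1/(-32) - √(-4))² = (-1/32 - 2*I)²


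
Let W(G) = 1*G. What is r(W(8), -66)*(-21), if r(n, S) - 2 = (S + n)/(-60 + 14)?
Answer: -1575/23 ≈ -68.478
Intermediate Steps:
W(G) = G
r(n, S) = 2 - S/46 - n/46 (r(n, S) = 2 + (S + n)/(-60 + 14) = 2 + (S + n)/(-46) = 2 + (S + n)*(-1/46) = 2 + (-S/46 - n/46) = 2 - S/46 - n/46)
r(W(8), -66)*(-21) = (2 - 1/46*(-66) - 1/46*8)*(-21) = (2 + 33/23 - 4/23)*(-21) = (75/23)*(-21) = -1575/23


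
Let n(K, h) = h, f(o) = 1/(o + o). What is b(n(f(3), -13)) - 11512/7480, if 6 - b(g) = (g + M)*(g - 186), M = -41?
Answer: -10043339/935 ≈ -10742.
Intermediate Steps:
f(o) = 1/(2*o)
b(g) = 6 - (-186 + g)*(-41 + g) (b(g) = 6 - (g - 41)*(g - 186) = 6 - (-41 + g)*(-186 + g) = 6 - (-186 + g)*(-41 + g))
b(n(f(3), -13)) - 11512/7480 = (-7620 - 1*(-13)² + 227*(-13)) - 11512/7480 = (-7620 - 1*169 - 2951) - 11512/7480 = (-7620 - 169 - 2951) - 1*1439/935 = -10740 - 1439/935 = -10043339/935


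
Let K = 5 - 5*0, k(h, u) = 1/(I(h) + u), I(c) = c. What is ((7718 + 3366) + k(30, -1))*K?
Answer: 1607185/29 ≈ 55420.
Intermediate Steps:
k(h, u) = 1/(h + u)
K = 5 (K = 5 + 0 = 5)
((7718 + 3366) + k(30, -1))*K = ((7718 + 3366) + 1/(30 - 1))*5 = (11084 + 1/29)*5 = (321437/29)*5 = 1607185/29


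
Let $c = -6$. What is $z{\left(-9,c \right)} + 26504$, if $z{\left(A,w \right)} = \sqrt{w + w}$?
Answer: $26504 + 2 i \sqrt{3} \approx 26504.0 + 3.4641 i$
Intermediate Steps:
$z{\left(A,w \right)} = \sqrt{2} \sqrt{w}$ ($z{\left(A,w \right)} = \sqrt{2 w} = \sqrt{2} \sqrt{w}$)
$z{\left(-9,c \right)} + 26504 = \sqrt{2} \sqrt{-6} + 26504 = \sqrt{2} i \sqrt{6} + 26504 = 2 i \sqrt{3} + 26504 = 26504 + 2 i \sqrt{3}$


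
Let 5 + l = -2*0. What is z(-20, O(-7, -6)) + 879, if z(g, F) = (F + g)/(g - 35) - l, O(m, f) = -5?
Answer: 9729/11 ≈ 884.45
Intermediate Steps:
l = -5 (l = -5 - 2*0 = -5 + 0 = -5)
z(g, F) = 5 + (F + g)/(-35 + g) (z(g, F) = (F + g)/(g - 35) - 1*(-5) = (F + g)/(-35 + g) + 5 = 5 + (F + g)/(-35 + g))
z(-20, O(-7, -6)) + 879 = (-175 - 5 + 6*(-20))/(-35 - 20) + 879 = (-175 - 5 - 120)/(-55) + 879 = -1/55*(-300) + 879 = 60/11 + 879 = 9729/11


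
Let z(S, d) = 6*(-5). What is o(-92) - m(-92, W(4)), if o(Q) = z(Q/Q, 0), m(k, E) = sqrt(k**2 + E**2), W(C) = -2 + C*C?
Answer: -30 - 2*sqrt(2165) ≈ -123.06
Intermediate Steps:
W(C) = -2 + C**2
z(S, d) = -30
m(k, E) = sqrt(E**2 + k**2)
o(Q) = -30
o(-92) - m(-92, W(4)) = -30 - sqrt((-2 + 4**2)**2 + (-92)**2) = -30 - sqrt((-2 + 16)**2 + 8464) = -30 - sqrt(14**2 + 8464) = -30 - sqrt(196 + 8464) = -30 - sqrt(8660) = -30 - 2*sqrt(2165)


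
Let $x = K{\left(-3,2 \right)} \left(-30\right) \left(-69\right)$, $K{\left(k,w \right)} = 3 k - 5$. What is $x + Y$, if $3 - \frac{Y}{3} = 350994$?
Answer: $-1081953$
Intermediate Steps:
$Y = -1052973$ ($Y = 9 - 1052982 = -1052973$)
$K{\left(k,w \right)} = -5 + 3 k$
$x = -28980$ ($x = \left(-5 + 3 \left(-3\right)\right) \left(-30\right) \left(-69\right) = \left(-5 - 9\right) \left(-30\right) \left(-69\right) = \left(-14\right) \left(-30\right) \left(-69\right) = 420 \left(-69\right) = -28980$)
$x + Y = -28980 - 1052973 = -1081953$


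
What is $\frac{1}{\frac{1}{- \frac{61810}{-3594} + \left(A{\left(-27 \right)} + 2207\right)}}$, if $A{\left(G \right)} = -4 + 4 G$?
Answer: $\frac{3795620}{1797} \approx 2112.2$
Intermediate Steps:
$\frac{1}{\frac{1}{- \frac{61810}{-3594} + \left(A{\left(-27 \right)} + 2207\right)}} = \frac{1}{\frac{1}{- \frac{61810}{-3594} + \left(\left(-4 + 4 \left(-27\right)\right) + 2207\right)}} = \frac{1}{\frac{1}{\left(-61810\right) \left(- \frac{1}{3594}\right) + \left(\left(-4 - 108\right) + 2207\right)}} = \frac{1}{\frac{1}{\frac{30905}{1797} + \left(-112 + 2207\right)}} = \frac{1}{\frac{1}{\frac{30905}{1797} + 2095}} = \frac{1}{\frac{1}{\frac{3795620}{1797}}} = \frac{1}{\frac{1797}{3795620}} = \frac{3795620}{1797}$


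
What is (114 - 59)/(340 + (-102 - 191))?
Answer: 55/47 ≈ 1.1702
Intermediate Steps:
(114 - 59)/(340 + (-102 - 191)) = 55/(340 - 293) = 55/47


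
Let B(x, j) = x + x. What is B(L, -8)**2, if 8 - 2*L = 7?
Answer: 1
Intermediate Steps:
L = 1/2 (L = 4 - 1/2*7 = 4 - 7/2 = 1/2 ≈ 0.50000)
B(x, j) = 2*x
B(L, -8)**2 = (2*(1/2))**2 = 1**2 = 1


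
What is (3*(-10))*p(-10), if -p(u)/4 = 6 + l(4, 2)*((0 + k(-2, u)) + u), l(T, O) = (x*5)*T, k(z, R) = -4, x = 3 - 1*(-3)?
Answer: -200880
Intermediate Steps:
x = 6 (x = 3 + 3 = 6)
l(T, O) = 30*T (l(T, O) = (6*5)*T = 30*T)
p(u) = 1896 - 480*u (p(u) = -4*(6 + (30*4)*((0 - 4) + u)) = -4*(6 + 120*(-4 + u)) = -4*(6 + (-480 + 120*u)) = -4*(-474 + 120*u) = 1896 - 480*u)
(3*(-10))*p(-10) = (3*(-10))*(1896 - 480*(-10)) = -30*(1896 + 4800) = -30*6696 = -200880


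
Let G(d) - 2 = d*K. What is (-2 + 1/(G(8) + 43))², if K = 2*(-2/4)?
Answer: 5329/1369 ≈ 3.8926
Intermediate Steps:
K = -1 (K = 2*(-2*¼) = 2*(-½) = -1)
G(d) = 2 - d (G(d) = 2 + d*(-1) = 2 - d)
(-2 + 1/(G(8) + 43))² = (-2 + 1/((2 - 1*8) + 43))² = (-2 + 1/((2 - 8) + 43))² = (-2 + 1/(-6 + 43))² = (-2 + 1/37)² = (-73/37)² = 5329/1369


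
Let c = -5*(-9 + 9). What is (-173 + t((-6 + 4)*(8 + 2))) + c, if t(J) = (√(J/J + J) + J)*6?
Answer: -293 + 6*I*√19 ≈ -293.0 + 26.153*I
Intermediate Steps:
c = 0 (c = -5*0 = 0)
t(J) = 6*J + 6*√(1 + J) (t(J) = (√(1 + J) + J)*6 = (J + √(1 + J))*6 = 6*J + 6*√(1 + J))
(-173 + t((-6 + 4)*(8 + 2))) + c = (-173 + (6*((-6 + 4)*(8 + 2)) + 6*√(1 + (-6 + 4)*(8 + 2)))) + 0 = (-173 + (6*(-2*10) + 6*√(1 - 2*10))) + 0 = (-173 + (6*(-20) + 6*√(1 - 20))) + 0 = (-173 + (-120 + 6*√(-19))) + 0 = (-173 + (-120 + 6*(I*√19))) + 0 = (-173 + (-120 + 6*I*√19)) + 0 = (-293 + 6*I*√19) + 0 = -293 + 6*I*√19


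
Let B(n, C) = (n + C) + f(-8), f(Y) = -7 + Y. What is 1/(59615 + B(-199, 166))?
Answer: 1/59567 ≈ 1.6788e-5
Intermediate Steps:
B(n, C) = -15 + C + n (B(n, C) = (n + C) + (-7 - 8) = (C + n) - 15 = -15 + C + n)
1/(59615 + B(-199, 166)) = 1/(59615 + (-15 + 166 - 199)) = 1/(59615 - 48) = 1/59567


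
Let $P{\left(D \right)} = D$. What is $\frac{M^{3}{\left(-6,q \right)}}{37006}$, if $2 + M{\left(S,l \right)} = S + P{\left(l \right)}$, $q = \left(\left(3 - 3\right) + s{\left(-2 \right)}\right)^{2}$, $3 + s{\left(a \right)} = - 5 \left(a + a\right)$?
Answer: $\frac{22188041}{37006} \approx 599.58$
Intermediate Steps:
$s{\left(a \right)} = -3 - 10 a$ ($s{\left(a \right)} = -3 - 5 \left(a + a\right) = -3 - 5 \cdot 2 a = -3 - 10 a$)
$q = 289$ ($q = \left(\left(3 - 3\right) - -17\right)^{2} = \left(\left(3 - 3\right) + \left(-3 + 20\right)\right)^{2} = \left(0 + 17\right)^{2} = 17^{2} = 289$)
$M{\left(S,l \right)} = -2 + S + l$ ($M{\left(S,l \right)} = -2 + \left(S + l\right) = -2 + S + l$)
$\frac{M^{3}{\left(-6,q \right)}}{37006} = \frac{\left(-2 - 6 + 289\right)^{3}}{37006} = 281^{3} \cdot \frac{1}{37006} = 22188041 \cdot \frac{1}{37006} = \frac{22188041}{37006}$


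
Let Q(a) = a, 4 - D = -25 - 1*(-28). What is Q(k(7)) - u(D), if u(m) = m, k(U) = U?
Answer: 6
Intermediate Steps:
D = 1 (D = 4 - (-25 - 1*(-28)) = 4 - (-25 + 28) = 4 - 1*3 = 4 - 3 = 1)
Q(k(7)) - u(D) = 7 - 1*1 = 7 - 1 = 6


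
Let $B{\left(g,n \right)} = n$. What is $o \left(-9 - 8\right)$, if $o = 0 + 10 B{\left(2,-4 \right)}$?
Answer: $680$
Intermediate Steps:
$o = -40$ ($o = 0 + 10 \left(-4\right) = 0 - 40 = -40$)
$o \left(-9 - 8\right) = - 40 \left(-9 - 8\right) = \left(-40\right) \left(-17\right) = 680$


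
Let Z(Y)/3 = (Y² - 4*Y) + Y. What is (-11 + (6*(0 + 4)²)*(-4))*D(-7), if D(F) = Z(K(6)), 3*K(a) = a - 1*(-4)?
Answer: -3950/3 ≈ -1316.7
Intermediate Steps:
K(a) = 4/3 + a/3 (K(a) = (a - 1*(-4))/3 = (a + 4)/3 = (4 + a)/3 = 4/3 + a/3)
Z(Y) = -9*Y + 3*Y² (Z(Y) = 3*((Y² - 4*Y) + Y) = 3*(Y² - 3*Y) = -9*Y + 3*Y²)
D(F) = 10/3 (D(F) = 3*(4/3 + (⅓)*6)*(-3 + (4/3 + (⅓)*6)) = 3*(4/3 + 2)*(-3 + (4/3 + 2)) = 3*(10/3)*(-3 + 10/3) = 3*(10/3)*(⅓) = 10/3)
(-11 + (6*(0 + 4)²)*(-4))*D(-7) = (-11 + (6*(0 + 4)²)*(-4))*(10/3) = (-11 + (6*4²)*(-4))*(10/3) = (-11 + (6*16)*(-4))*(10/3) = (-11 + 96*(-4))*(10/3) = (-11 - 384)*(10/3) = -395*10/3 = -3950/3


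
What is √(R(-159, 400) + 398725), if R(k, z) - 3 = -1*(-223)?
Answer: √398951 ≈ 631.63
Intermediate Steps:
R(k, z) = 226 (R(k, z) = 3 - 1*(-223) = 3 + 223 = 226)
√(R(-159, 400) + 398725) = √(226 + 398725) = √398951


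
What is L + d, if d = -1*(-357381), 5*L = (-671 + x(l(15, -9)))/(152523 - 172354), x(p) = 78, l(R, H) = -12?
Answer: 35436113648/99155 ≈ 3.5738e+5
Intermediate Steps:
L = 593/99155 (L = ((-671 + 78)/(152523 - 172354))/5 = (-593/(-19831))/5 = (-593*(-1/19831))/5 = (⅕)*(593/19831) = 593/99155 ≈ 0.0059805)
d = 357381
L + d = 593/99155 + 357381 = 35436113648/99155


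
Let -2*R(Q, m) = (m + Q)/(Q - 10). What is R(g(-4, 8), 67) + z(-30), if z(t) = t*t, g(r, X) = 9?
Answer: 938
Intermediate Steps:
R(Q, m) = -(Q + m)/(2*(-10 + Q)) (R(Q, m) = -(m + Q)/(2*(Q - 10)) = -(Q + m)/(2*(-10 + Q)))
z(t) = t²
R(g(-4, 8), 67) + z(-30) = (-1*9 - 1*67)/(2*(-10 + 9)) + (-30)² = (½)*(-9 - 67)/(-1) + 900 = (½)*(-1)*(-76) + 900 = 38 + 900 = 938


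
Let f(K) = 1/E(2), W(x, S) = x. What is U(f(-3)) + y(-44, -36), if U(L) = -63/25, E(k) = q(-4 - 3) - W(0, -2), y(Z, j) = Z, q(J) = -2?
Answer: -1163/25 ≈ -46.520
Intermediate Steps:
E(k) = -2 (E(k) = -2 - 1*0 = -2 + 0 = -2)
f(K) = -½ (f(K) = 1/(-2) = -½)
U(L) = -63/25 (U(L) = -63*1/25 = -63/25)
U(f(-3)) + y(-44, -36) = -63/25 - 44 = -1163/25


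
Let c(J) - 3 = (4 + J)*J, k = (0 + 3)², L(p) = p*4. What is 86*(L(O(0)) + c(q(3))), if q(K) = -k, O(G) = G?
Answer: 4128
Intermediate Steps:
L(p) = 4*p
k = 9 (k = 3² = 9)
q(K) = -9 (q(K) = -1*9 = -9)
c(J) = 3 + J*(4 + J) (c(J) = 3 + (4 + J)*J = 3 + J*(4 + J))
86*(L(O(0)) + c(q(3))) = 86*(4*0 + (3 + (-9)² + 4*(-9))) = 86*(0 + (3 + 81 - 36)) = 86*(0 + 48) = 86*48 = 4128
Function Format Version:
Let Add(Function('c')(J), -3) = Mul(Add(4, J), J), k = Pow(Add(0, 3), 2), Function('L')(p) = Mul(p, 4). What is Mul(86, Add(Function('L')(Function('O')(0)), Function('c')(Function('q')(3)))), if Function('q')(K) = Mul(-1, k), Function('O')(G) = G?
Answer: 4128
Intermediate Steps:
Function('L')(p) = Mul(4, p)
k = 9 (k = Pow(3, 2) = 9)
Function('q')(K) = -9 (Function('q')(K) = Mul(-1, 9) = -9)
Function('c')(J) = Add(3, Mul(J, Add(4, J))) (Function('c')(J) = Add(3, Mul(Add(4, J), J)) = Add(3, Mul(J, Add(4, J))))
Mul(86, Add(Function('L')(Function('O')(0)), Function('c')(Function('q')(3)))) = Mul(86, Add(Mul(4, 0), Add(3, Pow(-9, 2), Mul(4, -9)))) = Mul(86, Add(0, Add(3, 81, -36))) = Mul(86, Add(0, 48)) = Mul(86, 48) = 4128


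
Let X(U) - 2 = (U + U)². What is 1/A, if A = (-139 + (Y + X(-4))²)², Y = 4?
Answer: 1/22667121 ≈ 4.4117e-8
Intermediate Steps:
X(U) = 2 + 4*U² (X(U) = 2 + (U + U)² = 2 + (2*U)² = 2 + 4*U²)
A = 22667121 (A = (-139 + (4 + (2 + 4*(-4)²))²)² = (-139 + (4 + (2 + 4*16))²)² = (-139 + (4 + (2 + 64))²)² = (-139 + (4 + 66)²)² = (-139 + 70²)² = (-139 + 4900)² = 4761² = 22667121)
1/A = 1/22667121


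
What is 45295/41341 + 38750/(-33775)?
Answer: -2885005/55851691 ≈ -0.051655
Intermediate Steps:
45295/41341 + 38750/(-33775) = 45295*(1/41341) + 38750*(-1/33775) = 45295/41341 - 1550/1351 = -2885005/55851691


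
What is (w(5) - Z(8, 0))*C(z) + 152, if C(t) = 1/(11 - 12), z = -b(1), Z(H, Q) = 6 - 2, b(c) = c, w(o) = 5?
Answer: 151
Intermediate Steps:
Z(H, Q) = 4
z = -1 (z = -1*1 = -1)
C(t) = -1 (C(t) = 1/(-1) = -1)
(w(5) - Z(8, 0))*C(z) + 152 = (5 - 1*4)*(-1) + 152 = (5 - 4)*(-1) + 152 = 1*(-1) + 152 = -1 + 152 = 151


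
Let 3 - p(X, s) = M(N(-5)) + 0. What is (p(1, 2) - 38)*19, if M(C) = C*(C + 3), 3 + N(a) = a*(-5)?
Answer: -11115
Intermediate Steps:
N(a) = -3 - 5*a (N(a) = -3 + a*(-5) = -3 - 5*a)
M(C) = C*(3 + C)
p(X, s) = -547 (p(X, s) = 3 - ((-3 - 5*(-5))*(3 + (-3 - 5*(-5))) + 0) = 3 - ((-3 + 25)*(3 + (-3 + 25)) + 0) = 3 - (22*(3 + 22) + 0) = 3 - (22*25 + 0) = 3 - (550 + 0) = 3 - 1*550 = 3 - 550 = -547)
(p(1, 2) - 38)*19 = (-547 - 38)*19 = -585*19 = -11115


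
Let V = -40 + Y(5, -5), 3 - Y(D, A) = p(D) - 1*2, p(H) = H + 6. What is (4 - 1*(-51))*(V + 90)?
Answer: 2420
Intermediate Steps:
p(H) = 6 + H
Y(D, A) = -1 - D (Y(D, A) = 3 - ((6 + D) - 1*2) = 3 - ((6 + D) - 2) = 3 - (4 + D) = 3 + (-4 - D) = -1 - D)
V = -46 (V = -40 + (-1 - 1*5) = -40 + (-1 - 5) = -40 - 6 = -46)
(4 - 1*(-51))*(V + 90) = (4 - 1*(-51))*(-46 + 90) = (4 + 51)*44 = 55*44 = 2420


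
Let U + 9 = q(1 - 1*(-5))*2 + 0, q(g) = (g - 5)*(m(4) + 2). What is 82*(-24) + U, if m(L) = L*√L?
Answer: -1957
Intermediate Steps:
m(L) = L^(3/2)
q(g) = -50 + 10*g (q(g) = (g - 5)*(4^(3/2) + 2) = (-5 + g)*(8 + 2) = (-5 + g)*10 = -50 + 10*g)
U = 11 (U = -9 + ((-50 + 10*(1 - 1*(-5)))*2 + 0) = -9 + ((-50 + 10*(1 + 5))*2 + 0) = -9 + ((-50 + 10*6)*2 + 0) = -9 + ((-50 + 60)*2 + 0) = -9 + (10*2 + 0) = -9 + (20 + 0) = -9 + 20 = 11)
82*(-24) + U = 82*(-24) + 11 = -1968 + 11 = -1957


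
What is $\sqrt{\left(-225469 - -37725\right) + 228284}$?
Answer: $2 \sqrt{10135} \approx 201.35$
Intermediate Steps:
$\sqrt{\left(-225469 - -37725\right) + 228284} = \sqrt{\left(-225469 + 37725\right) + 228284} = \sqrt{-187744 + 228284} = \sqrt{40540} = 2 \sqrt{10135}$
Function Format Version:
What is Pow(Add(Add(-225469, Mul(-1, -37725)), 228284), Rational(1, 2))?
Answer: Mul(2, Pow(10135, Rational(1, 2))) ≈ 201.35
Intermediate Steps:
Pow(Add(Add(-225469, Mul(-1, -37725)), 228284), Rational(1, 2)) = Pow(Add(Add(-225469, 37725), 228284), Rational(1, 2)) = Pow(Add(-187744, 228284), Rational(1, 2)) = Pow(40540, Rational(1, 2)) = Mul(2, Pow(10135, Rational(1, 2)))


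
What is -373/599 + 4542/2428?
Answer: 907507/727186 ≈ 1.2480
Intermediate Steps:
-373/599 + 4542/2428 = -373*1/599 + 4542*(1/2428) = -373/599 + 2271/1214 = 907507/727186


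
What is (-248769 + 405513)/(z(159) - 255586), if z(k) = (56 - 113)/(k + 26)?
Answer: -4142520/6754781 ≈ -0.61327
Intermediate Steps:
z(k) = -57/(26 + k)
(-248769 + 405513)/(z(159) - 255586) = (-248769 + 405513)/(-57/(26 + 159) - 255586) = 156744/(-57/185 - 255586) = 156744/(-47283467/185) = 156744*(-185/47283467) = -4142520/6754781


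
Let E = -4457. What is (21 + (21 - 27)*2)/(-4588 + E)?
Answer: -1/1005 ≈ -0.00099503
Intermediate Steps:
(21 + (21 - 27)*2)/(-4588 + E) = (21 + (21 - 27)*2)/(-4588 - 4457) = (21 - 6*2)/(-9045) = (21 - 12)*(-1/9045) = 9*(-1/9045) = -1/1005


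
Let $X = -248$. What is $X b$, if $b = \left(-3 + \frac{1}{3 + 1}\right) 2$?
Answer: $1364$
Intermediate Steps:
$b = - \frac{11}{2}$ ($b = \left(-3 + \frac{1}{4}\right) 2 = \left(- \frac{11}{4}\right) 2 = - \frac{11}{2} \approx -5.5$)
$X b = \left(-248\right) \left(- \frac{11}{2}\right) = 1364$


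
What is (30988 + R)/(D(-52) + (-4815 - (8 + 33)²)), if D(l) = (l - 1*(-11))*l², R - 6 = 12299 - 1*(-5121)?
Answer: -8069/19560 ≈ -0.41253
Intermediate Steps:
R = 17426 (R = 6 + (12299 - 1*(-5121)) = 6 + (12299 + 5121) = 6 + 17420 = 17426)
D(l) = l²*(11 + l) (D(l) = (l + 11)*l² = (11 + l)*l² = l²*(11 + l))
(30988 + R)/(D(-52) + (-4815 - (8 + 33)²)) = (30988 + 17426)/((-52)²*(11 - 52) + (-4815 - (8 + 33)²)) = 48414/(2704*(-41) + (-4815 - 1*41²)) = 48414/(-110864 + (-4815 - 1*1681)) = 48414/(-110864 + (-4815 - 1681)) = 48414/(-110864 - 6496) = 48414/(-117360) = 48414*(-1/117360) = -8069/19560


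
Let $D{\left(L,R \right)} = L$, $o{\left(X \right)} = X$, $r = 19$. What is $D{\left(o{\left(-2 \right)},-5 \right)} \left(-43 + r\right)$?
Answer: $48$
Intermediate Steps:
$D{\left(o{\left(-2 \right)},-5 \right)} \left(-43 + r\right) = - 2 \left(-43 + 19\right) = \left(-2\right) \left(-24\right) = 48$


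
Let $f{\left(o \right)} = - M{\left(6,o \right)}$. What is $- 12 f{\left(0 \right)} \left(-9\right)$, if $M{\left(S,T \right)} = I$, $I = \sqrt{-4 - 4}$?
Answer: $- 216 i \sqrt{2} \approx - 305.47 i$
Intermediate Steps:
$I = 2 i \sqrt{2}$ ($I = \sqrt{-8} = 2 i \sqrt{2} \approx 2.8284 i$)
$M{\left(S,T \right)} = 2 i \sqrt{2}$
$f{\left(o \right)} = - 2 i \sqrt{2}$
$- 12 f{\left(0 \right)} \left(-9\right) = - 12 \left(- 2 i \sqrt{2}\right) \left(-9\right) = 24 i \sqrt{2} \left(-9\right) = - 216 i \sqrt{2}$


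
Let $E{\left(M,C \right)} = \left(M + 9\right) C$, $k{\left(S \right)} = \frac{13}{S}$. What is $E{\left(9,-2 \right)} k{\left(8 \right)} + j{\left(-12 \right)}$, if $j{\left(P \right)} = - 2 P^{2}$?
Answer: $- \frac{693}{2} \approx -346.5$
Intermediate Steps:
$E{\left(M,C \right)} = C \left(9 + M\right)$ ($E{\left(M,C \right)} = \left(9 + M\right) C = C \left(9 + M\right)$)
$E{\left(9,-2 \right)} k{\left(8 \right)} + j{\left(-12 \right)} = - 2 \left(9 + 9\right) \frac{13}{8} - 2 \left(-12\right)^{2} = \left(-2\right) 18 \cdot 13 \cdot \frac{1}{8} - 288 = \left(-36\right) \frac{13}{8} - 288 = - \frac{117}{2} - 288 = - \frac{693}{2}$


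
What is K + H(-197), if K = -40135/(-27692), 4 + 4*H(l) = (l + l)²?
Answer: 46726577/1204 ≈ 38809.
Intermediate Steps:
H(l) = -1 + l² (H(l) = -1 + (l + l)²/4 = -1 + (2*l)²/4 = -1 + (4*l²)/4 = -1 + l²)
K = 1745/1204 (K = -40135*(-1/27692) = 1745/1204 ≈ 1.4493)
K + H(-197) = 1745/1204 + (-1 + (-197)²) = 1745/1204 + (-1 + 38809) = 1745/1204 + 38808 = 46726577/1204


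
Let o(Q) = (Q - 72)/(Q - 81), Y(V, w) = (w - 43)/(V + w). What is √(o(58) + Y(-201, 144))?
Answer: 5*I*√79971/1311 ≈ 1.0785*I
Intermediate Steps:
Y(V, w) = (-43 + w)/(V + w)
o(Q) = (-72 + Q)/(-81 + Q)
√(o(58) + Y(-201, 144)) = √((-72 + 58)/(-81 + 58) + (-43 + 144)/(-201 + 144)) = √(-14/(-23) + 101/(-57)) = √(-1/23*(-14) - 1/57*101) = √(14/23 - 101/57) = √(-1525/1311) = 5*I*√79971/1311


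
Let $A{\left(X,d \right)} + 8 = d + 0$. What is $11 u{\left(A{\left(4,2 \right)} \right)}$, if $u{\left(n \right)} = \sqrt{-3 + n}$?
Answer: $33 i \approx 33.0 i$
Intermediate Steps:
$A{\left(X,d \right)} = -8 + d$ ($A{\left(X,d \right)} = -8 + \left(d + 0\right) = -8 + d$)
$11 u{\left(A{\left(4,2 \right)} \right)} = 11 \sqrt{-3 + \left(-8 + 2\right)} = 11 \sqrt{-3 - 6} = 11 \sqrt{-9} = 11 \cdot 3 i = 33 i$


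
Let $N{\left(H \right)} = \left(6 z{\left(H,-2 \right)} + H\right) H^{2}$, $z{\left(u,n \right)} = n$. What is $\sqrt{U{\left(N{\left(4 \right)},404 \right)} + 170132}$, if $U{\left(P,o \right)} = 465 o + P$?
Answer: $2 \sqrt{89466} \approx 598.22$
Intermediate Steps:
$N{\left(H \right)} = H^{2} \left(-12 + H\right)$ ($N{\left(H \right)} = \left(6 \left(-2\right) + H\right) H^{2} = \left(-12 + H\right) H^{2} = H^{2} \left(-12 + H\right)$)
$U{\left(P,o \right)} = P + 465 o$
$\sqrt{U{\left(N{\left(4 \right)},404 \right)} + 170132} = \sqrt{\left(4^{2} \left(-12 + 4\right) + 465 \cdot 404\right) + 170132} = \sqrt{\left(16 \left(-8\right) + 187860\right) + 170132} = \sqrt{\left(-128 + 187860\right) + 170132} = \sqrt{187732 + 170132} = \sqrt{357864} = 2 \sqrt{89466}$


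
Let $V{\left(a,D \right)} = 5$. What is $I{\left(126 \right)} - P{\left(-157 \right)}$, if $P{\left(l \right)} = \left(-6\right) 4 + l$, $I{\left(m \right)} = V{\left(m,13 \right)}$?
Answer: $186$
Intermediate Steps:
$I{\left(m \right)} = 5$
$P{\left(l \right)} = -24 + l$
$I{\left(126 \right)} - P{\left(-157 \right)} = 5 - \left(-24 - 157\right) = 5 - -181 = 5 + 181 = 186$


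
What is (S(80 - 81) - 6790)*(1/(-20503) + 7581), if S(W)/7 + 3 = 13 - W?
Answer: -149060479078/2929 ≈ -5.0891e+7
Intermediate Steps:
S(W) = 70 - 7*W (S(W) = -21 + 7*(13 - W) = -21 + (91 - 7*W) = 70 - 7*W)
(S(80 - 81) - 6790)*(1/(-20503) + 7581) = ((70 - 7*(80 - 81)) - 6790)*(1/(-20503) + 7581) = ((70 - 7*(-1)) - 6790)*(-1/20503 + 7581) = ((70 + 7) - 6790)*(155433242/20503) = (77 - 6790)*(155433242/20503) = -6713*155433242/20503 = -149060479078/2929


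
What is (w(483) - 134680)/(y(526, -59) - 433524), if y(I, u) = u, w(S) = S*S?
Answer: -98609/433583 ≈ -0.22743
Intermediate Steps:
w(S) = S**2
(w(483) - 134680)/(y(526, -59) - 433524) = (483**2 - 134680)/(-59 - 433524) = (233289 - 134680)/(-433583) = 98609*(-1/433583) = -98609/433583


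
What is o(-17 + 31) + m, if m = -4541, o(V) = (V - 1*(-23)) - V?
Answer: -4518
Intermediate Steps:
o(V) = 23 (o(V) = (V + 23) - V = (23 + V) - V = 23)
o(-17 + 31) + m = 23 - 4541 = -4518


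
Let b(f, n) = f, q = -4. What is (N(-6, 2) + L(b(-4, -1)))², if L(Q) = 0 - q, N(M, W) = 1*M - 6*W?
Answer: 196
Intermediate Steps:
N(M, W) = M - 6*W
L(Q) = 4 (L(Q) = 0 - 1*(-4) = 0 + 4 = 4)
(N(-6, 2) + L(b(-4, -1)))² = ((-6 - 6*2) + 4)² = ((-6 - 12) + 4)² = (-18 + 4)² = (-14)² = 196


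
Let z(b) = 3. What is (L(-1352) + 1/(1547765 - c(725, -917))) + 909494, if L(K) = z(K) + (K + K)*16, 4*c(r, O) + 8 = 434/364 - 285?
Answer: 139441984511355/160975147 ≈ 8.6623e+5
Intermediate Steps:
c(r, O) = -7587/104 (c(r, O) = -2 + (434/364 - 285)/4 = -2 + (434*(1/364) - 285)/4 = -2 + (31/26 - 285)/4 = -2 + (¼)*(-7379/26) = -2 - 7379/104 = -7587/104)
L(K) = 3 + 32*K (L(K) = 3 + (K + K)*16 = 3 + (2*K)*16 = 3 + 32*K)
(L(-1352) + 1/(1547765 - c(725, -917))) + 909494 = ((3 + 32*(-1352)) + 1/(1547765 - 1*(-7587/104))) + 909494 = ((3 - 43264) + 1/(1547765 + 7587/104)) + 909494 = (-43261 + 1/(160975147/104)) + 909494 = (-43261 + 104/160975147) + 909494 = -6963945834263/160975147 + 909494 = 139441984511355/160975147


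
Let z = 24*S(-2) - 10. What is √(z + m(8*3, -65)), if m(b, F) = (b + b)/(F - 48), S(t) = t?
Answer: I*√746026/113 ≈ 7.6436*I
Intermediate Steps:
m(b, F) = 2*b/(-48 + F) (m(b, F) = (2*b)/(-48 + F) = 2*b/(-48 + F))
z = -58 (z = 24*(-2) - 10 = -48 - 10 = -58)
√(z + m(8*3, -65)) = √(-58 + 2*(8*3)/(-48 - 65)) = √(-58 + 2*24/(-113)) = √(-58 + 2*24*(-1/113)) = √(-58 - 48/113) = √(-6602/113) = I*√746026/113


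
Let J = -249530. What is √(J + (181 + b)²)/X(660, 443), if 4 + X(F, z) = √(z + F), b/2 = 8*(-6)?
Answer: 7*I*√5454335/1087 + 28*I*√4945/1087 ≈ 16.851*I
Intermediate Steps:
b = -96 (b = 2*(8*(-6)) = 2*(-48) = -96)
X(F, z) = -4 + √(F + z) (X(F, z) = -4 + √(z + F) = -4 + √(F + z))
√(J + (181 + b)²)/X(660, 443) = √(-249530 + (181 - 96)²)/(-4 + √(660 + 443)) = √(-249530 + 85²)/(-4 + √1103) = √(-249530 + 7225)/(-4 + √1103) = √(-242305)/(-4 + √1103) = (7*I*√4945)/(-4 + √1103) = 7*I*√4945/(-4 + √1103)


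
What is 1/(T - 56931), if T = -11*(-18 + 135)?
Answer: -1/58218 ≈ -1.7177e-5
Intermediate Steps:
T = -1287 (T = -11*117 = -1287)
1/(T - 56931) = 1/(-1287 - 56931) = 1/(-58218) = -1/58218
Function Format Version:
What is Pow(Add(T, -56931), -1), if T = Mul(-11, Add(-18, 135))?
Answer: Rational(-1, 58218) ≈ -1.7177e-5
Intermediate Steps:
T = -1287 (T = Mul(-11, 117) = -1287)
Pow(Add(T, -56931), -1) = Pow(Add(-1287, -56931), -1) = Pow(-58218, -1) = Rational(-1, 58218)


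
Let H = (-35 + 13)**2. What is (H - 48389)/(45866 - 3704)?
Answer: -47905/42162 ≈ -1.1362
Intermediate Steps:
H = 484 (H = (-22)**2 = 484)
(H - 48389)/(45866 - 3704) = (484 - 48389)/(45866 - 3704) = -47905/42162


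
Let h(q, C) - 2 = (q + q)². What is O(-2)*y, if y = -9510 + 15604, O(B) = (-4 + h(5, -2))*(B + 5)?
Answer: 1791636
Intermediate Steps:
h(q, C) = 2 + 4*q² (h(q, C) = 2 + (q + q)² = 2 + (2*q)² = 2 + 4*q²)
O(B) = 490 + 98*B (O(B) = (-4 + (2 + 4*5²))*(B + 5) = (-4 + (2 + 4*25))*(5 + B) = (-4 + (2 + 100))*(5 + B) = (-4 + 102)*(5 + B) = 98*(5 + B) = 490 + 98*B)
y = 6094
O(-2)*y = (490 + 98*(-2))*6094 = (490 - 196)*6094 = 294*6094 = 1791636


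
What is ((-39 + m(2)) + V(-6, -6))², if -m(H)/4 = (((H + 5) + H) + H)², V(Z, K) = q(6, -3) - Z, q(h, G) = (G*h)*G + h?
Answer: 208849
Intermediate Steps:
q(h, G) = h + h*G² (q(h, G) = h*G² + h = h + h*G²)
V(Z, K) = 60 - Z (V(Z, K) = 6*(1 + (-3)²) - Z = 6*(1 + 9) - Z = 6*10 - Z = 60 - Z)
m(H) = -4*(5 + 3*H)² (m(H) = -4*(((H + 5) + H) + H)² = -4*(((5 + H) + H) + H)² = -4*((5 + 2*H) + H)² = -4*(5 + 3*H)²)
((-39 + m(2)) + V(-6, -6))² = ((-39 - 4*(5 + 3*2)²) + (60 - 1*(-6)))² = ((-39 - 4*(5 + 6)²) + (60 + 6))² = ((-39 - 4*11²) + 66)² = ((-39 - 4*121) + 66)² = ((-39 - 484) + 66)² = (-523 + 66)² = (-457)² = 208849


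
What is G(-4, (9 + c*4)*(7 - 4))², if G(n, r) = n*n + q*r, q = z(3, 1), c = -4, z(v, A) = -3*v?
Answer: 42025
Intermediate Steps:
q = -9 (q = -3*3 = -9)
G(n, r) = n² - 9*r (G(n, r) = n*n - 9*r = n² - 9*r)
G(-4, (9 + c*4)*(7 - 4))² = ((-4)² - 9*(9 - 4*4)*(7 - 4))² = (16 - 9*(9 - 16)*3)² = (16 - (-63)*3)² = (16 - 9*(-21))² = (16 + 189)² = 205² = 42025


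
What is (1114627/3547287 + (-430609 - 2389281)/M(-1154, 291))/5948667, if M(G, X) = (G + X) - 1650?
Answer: 10005760196081/53028393969586077 ≈ 0.00018869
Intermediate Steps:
M(G, X) = -1650 + G + X
(1114627/3547287 + (-430609 - 2389281)/M(-1154, 291))/5948667 = (1114627/3547287 + (-430609 - 2389281)/(-1650 - 1154 + 291))/5948667 = (1114627*(1/3547287) - 2819890/(-2513))*(1/5948667) = (1114627/3547287 - 2819890*(-1/2513))*(1/5948667) = (1114627/3547287 + 2819890/2513)*(1/5948667) = (10005760196081/8914332231)*(1/5948667) = 10005760196081/53028393969586077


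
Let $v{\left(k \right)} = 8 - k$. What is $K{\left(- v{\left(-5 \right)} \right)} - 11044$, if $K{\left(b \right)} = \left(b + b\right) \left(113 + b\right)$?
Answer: $-13644$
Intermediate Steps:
$K{\left(b \right)} = 2 b \left(113 + b\right)$
$K{\left(- v{\left(-5 \right)} \right)} - 11044 = 2 \left(- (8 - -5)\right) \left(113 - \left(8 - -5\right)\right) - 11044 = 2 \left(- (8 + 5)\right) \left(113 - \left(8 + 5\right)\right) - 11044 = 2 \left(\left(-1\right) 13\right) \left(113 - 13\right) - 11044 = 2 \left(-13\right) \left(113 - 13\right) - 11044 = 2 \left(-13\right) 100 - 11044 = -2600 - 11044 = -13644$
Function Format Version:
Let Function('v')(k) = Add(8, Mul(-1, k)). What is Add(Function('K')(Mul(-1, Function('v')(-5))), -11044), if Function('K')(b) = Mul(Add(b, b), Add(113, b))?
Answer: -13644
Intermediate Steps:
Function('K')(b) = Mul(2, b, Add(113, b)) (Function('K')(b) = Mul(Mul(2, b), Add(113, b)) = Mul(2, b, Add(113, b)))
Add(Function('K')(Mul(-1, Function('v')(-5))), -11044) = Add(Mul(2, Mul(-1, Add(8, Mul(-1, -5))), Add(113, Mul(-1, Add(8, Mul(-1, -5))))), -11044) = Add(Mul(2, Mul(-1, Add(8, 5)), Add(113, Mul(-1, Add(8, 5)))), -11044) = Add(Mul(2, Mul(-1, 13), Add(113, Mul(-1, 13))), -11044) = Add(Mul(2, -13, Add(113, -13)), -11044) = Add(Mul(2, -13, 100), -11044) = Add(-2600, -11044) = -13644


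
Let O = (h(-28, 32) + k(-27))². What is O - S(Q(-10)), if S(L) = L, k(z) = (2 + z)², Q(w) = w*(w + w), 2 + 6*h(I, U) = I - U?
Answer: 3398536/9 ≈ 3.7762e+5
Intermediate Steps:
h(I, U) = -⅓ - U/6 + I/6 (h(I, U) = -⅓ + (I - U)/6 = -⅓ + (-U/6 + I/6) = -⅓ - U/6 + I/6)
Q(w) = 2*w² (Q(w) = w*(2*w) = 2*w²)
O = 3400336/9 (O = ((-⅓ - ⅙*32 + (⅙)*(-28)) + (2 - 27)²)² = ((-⅓ - 16/3 - 14/3) + (-25)²)² = (-31/3 + 625)² = (1844/3)² = 3400336/9 ≈ 3.7782e+5)
O - S(Q(-10)) = 3400336/9 - 2*(-10)² = 3400336/9 - 2*100 = 3400336/9 - 1*200 = 3400336/9 - 200 = 3398536/9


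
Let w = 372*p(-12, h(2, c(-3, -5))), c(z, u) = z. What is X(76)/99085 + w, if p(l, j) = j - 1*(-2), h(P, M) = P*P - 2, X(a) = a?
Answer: 7759924/5215 ≈ 1488.0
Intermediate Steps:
h(P, M) = -2 + P² (h(P, M) = P² - 2 = -2 + P²)
p(l, j) = 2 + j (p(l, j) = j + 2 = 2 + j)
w = 1488 (w = 372*(2 + (-2 + 2²)) = 372*(2 + (-2 + 4)) = 372*(2 + 2) = 372*4 = 1488)
X(76)/99085 + w = 76/99085 + 1488 = 76*(1/99085) + 1488 = 4/5215 + 1488 = 7759924/5215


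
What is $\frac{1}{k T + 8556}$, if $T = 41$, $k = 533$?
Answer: $\frac{1}{30409} \approx 3.2885 \cdot 10^{-5}$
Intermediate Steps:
$\frac{1}{k T + 8556} = \frac{1}{533 \cdot 41 + 8556} = \frac{1}{21853 + 8556} = \frac{1}{30409}$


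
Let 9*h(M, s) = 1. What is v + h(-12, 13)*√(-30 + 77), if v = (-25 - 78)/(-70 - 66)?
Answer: 103/136 + √47/9 ≈ 1.5191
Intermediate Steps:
h(M, s) = ⅑ (h(M, s) = (⅑)*1 = ⅑)
v = 103/136 (v = -103/(-136) = -103*(-1/136) = 103/136 ≈ 0.75735)
v + h(-12, 13)*√(-30 + 77) = 103/136 + √(-30 + 77)/9 = 103/136 + √47/9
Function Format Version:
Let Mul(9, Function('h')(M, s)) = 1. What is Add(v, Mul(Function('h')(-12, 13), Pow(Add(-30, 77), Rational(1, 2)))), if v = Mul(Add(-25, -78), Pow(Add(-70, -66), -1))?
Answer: Add(Rational(103, 136), Mul(Rational(1, 9), Pow(47, Rational(1, 2)))) ≈ 1.5191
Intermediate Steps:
Function('h')(M, s) = Rational(1, 9) (Function('h')(M, s) = Mul(Rational(1, 9), 1) = Rational(1, 9))
v = Rational(103, 136) (v = Mul(-103, Pow(-136, -1)) = Mul(-103, Rational(-1, 136)) = Rational(103, 136) ≈ 0.75735)
Add(v, Mul(Function('h')(-12, 13), Pow(Add(-30, 77), Rational(1, 2)))) = Add(Rational(103, 136), Mul(Rational(1, 9), Pow(Add(-30, 77), Rational(1, 2)))) = Add(Rational(103, 136), Mul(Rational(1, 9), Pow(47, Rational(1, 2))))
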